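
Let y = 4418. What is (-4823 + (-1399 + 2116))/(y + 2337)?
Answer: -4106/6755 ≈ -0.60785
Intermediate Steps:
(-4823 + (-1399 + 2116))/(y + 2337) = (-4823 + (-1399 + 2116))/(4418 + 2337) = (-4823 + 717)/6755 = -4106*1/6755 = -4106/6755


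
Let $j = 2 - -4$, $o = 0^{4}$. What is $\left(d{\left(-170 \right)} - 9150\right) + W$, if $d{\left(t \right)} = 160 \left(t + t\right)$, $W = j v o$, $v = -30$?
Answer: $-63550$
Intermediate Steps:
$o = 0$
$j = 6$ ($j = 2 + 4 = 6$)
$W = 0$ ($W = 6 \left(-30\right) 0 = \left(-180\right) 0 = 0$)
$d{\left(t \right)} = 320 t$ ($d{\left(t \right)} = 160 \cdot 2 t = 320 t$)
$\left(d{\left(-170 \right)} - 9150\right) + W = \left(320 \left(-170\right) - 9150\right) + 0 = \left(-54400 - 9150\right) + 0 = -63550 + 0 = -63550$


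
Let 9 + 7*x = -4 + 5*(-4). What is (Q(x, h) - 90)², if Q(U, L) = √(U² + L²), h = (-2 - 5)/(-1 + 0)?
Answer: (630 - √3490)²/49 ≈ 6652.1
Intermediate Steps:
x = -33/7 (x = -9/7 + (-4 + 5*(-4))/7 = -9/7 + (-4 - 20)/7 = -9/7 + (⅐)*(-24) = -9/7 - 24/7 = -33/7 ≈ -4.7143)
h = 7 (h = -7/(-1) = -7*(-1) = 7)
Q(U, L) = √(L² + U²)
(Q(x, h) - 90)² = (√(7² + (-33/7)²) - 90)² = (√(49 + 1089/49) - 90)² = (√(3490/49) - 90)² = (√3490/7 - 90)² = (-90 + √3490/7)²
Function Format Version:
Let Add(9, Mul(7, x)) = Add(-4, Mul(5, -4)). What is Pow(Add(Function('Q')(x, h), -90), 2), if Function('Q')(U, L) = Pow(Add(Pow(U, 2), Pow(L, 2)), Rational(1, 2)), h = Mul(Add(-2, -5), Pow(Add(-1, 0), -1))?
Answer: Mul(Rational(1, 49), Pow(Add(630, Mul(-1, Pow(3490, Rational(1, 2)))), 2)) ≈ 6652.1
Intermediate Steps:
x = Rational(-33, 7) (x = Add(Rational(-9, 7), Mul(Rational(1, 7), Add(-4, Mul(5, -4)))) = Add(Rational(-9, 7), Mul(Rational(1, 7), Add(-4, -20))) = Add(Rational(-9, 7), Mul(Rational(1, 7), -24)) = Add(Rational(-9, 7), Rational(-24, 7)) = Rational(-33, 7) ≈ -4.7143)
h = 7 (h = Mul(-7, Pow(-1, -1)) = Mul(-7, -1) = 7)
Function('Q')(U, L) = Pow(Add(Pow(L, 2), Pow(U, 2)), Rational(1, 2))
Pow(Add(Function('Q')(x, h), -90), 2) = Pow(Add(Pow(Add(Pow(7, 2), Pow(Rational(-33, 7), 2)), Rational(1, 2)), -90), 2) = Pow(Add(Pow(Add(49, Rational(1089, 49)), Rational(1, 2)), -90), 2) = Pow(Add(Pow(Rational(3490, 49), Rational(1, 2)), -90), 2) = Pow(Add(Mul(Rational(1, 7), Pow(3490, Rational(1, 2))), -90), 2) = Pow(Add(-90, Mul(Rational(1, 7), Pow(3490, Rational(1, 2)))), 2)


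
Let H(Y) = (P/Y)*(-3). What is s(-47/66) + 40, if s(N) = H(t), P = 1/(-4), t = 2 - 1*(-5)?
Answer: 1123/28 ≈ 40.107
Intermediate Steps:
t = 7 (t = 2 + 5 = 7)
P = -¼ ≈ -0.25000
H(Y) = 3/(4*Y) (H(Y) = -1/(4*Y)*(-3) = 3/(4*Y))
s(N) = 3/28 (s(N) = (¾)/7 = (¾)*(⅐) = 3/28)
s(-47/66) + 40 = 3/28 + 40 = 1123/28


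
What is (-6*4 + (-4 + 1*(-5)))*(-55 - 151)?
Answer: 6798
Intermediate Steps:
(-6*4 + (-4 + 1*(-5)))*(-55 - 151) = (-24 + (-4 - 5))*(-206) = (-24 - 9)*(-206) = -33*(-206) = 6798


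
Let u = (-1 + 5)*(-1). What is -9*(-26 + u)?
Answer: 270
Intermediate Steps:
u = -4 (u = 4*(-1) = -4)
-9*(-26 + u) = -9*(-26 - 4) = -9*(-30) = 270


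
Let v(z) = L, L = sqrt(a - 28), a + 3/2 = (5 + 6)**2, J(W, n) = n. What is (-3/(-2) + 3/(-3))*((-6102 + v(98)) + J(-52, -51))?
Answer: -6153/2 + sqrt(366)/4 ≈ -3071.7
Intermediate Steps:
a = 239/2 (a = -3/2 + (5 + 6)**2 = -3/2 + 11**2 = -3/2 + 121 = 239/2 ≈ 119.50)
L = sqrt(366)/2 (L = sqrt(239/2 - 28) = sqrt(183/2) = sqrt(366)/2 ≈ 9.5656)
v(z) = sqrt(366)/2
(-3/(-2) + 3/(-3))*((-6102 + v(98)) + J(-52, -51)) = (-3/(-2) + 3/(-3))*((-6102 + sqrt(366)/2) - 51) = (-3*(-1/2) + 3*(-1/3))*(-6153 + sqrt(366)/2) = (3/2 - 1)*(-6153 + sqrt(366)/2) = (-6153 + sqrt(366)/2)/2 = -6153/2 + sqrt(366)/4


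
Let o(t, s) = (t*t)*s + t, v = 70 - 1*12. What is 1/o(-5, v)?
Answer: 1/1445 ≈ 0.00069204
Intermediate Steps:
v = 58 (v = 70 - 12 = 58)
o(t, s) = t + s*t² (o(t, s) = t²*s + t = s*t² + t = t + s*t²)
1/o(-5, v) = 1/(-5*(1 + 58*(-5))) = 1/(-5*(1 - 290)) = 1/(-5*(-289)) = 1/1445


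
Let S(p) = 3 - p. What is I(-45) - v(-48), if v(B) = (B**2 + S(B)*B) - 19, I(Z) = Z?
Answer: 118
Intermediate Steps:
v(B) = -19 + B**2 + B*(3 - B) (v(B) = (B**2 + (3 - B)*B) - 19 = (B**2 + B*(3 - B)) - 19 = -19 + B**2 + B*(3 - B))
I(-45) - v(-48) = -45 - (-19 + 3*(-48)) = -45 - (-19 - 144) = -45 - 1*(-163) = -45 + 163 = 118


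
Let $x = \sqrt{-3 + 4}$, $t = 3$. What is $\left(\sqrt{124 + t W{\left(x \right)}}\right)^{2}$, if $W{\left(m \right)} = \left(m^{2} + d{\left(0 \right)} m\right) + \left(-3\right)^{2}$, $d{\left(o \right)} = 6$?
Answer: $172$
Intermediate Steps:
$x = 1$ ($x = \sqrt{1} = 1$)
$W{\left(m \right)} = 9 + m^{2} + 6 m$ ($W{\left(m \right)} = \left(m^{2} + 6 m\right) + \left(-3\right)^{2} = \left(m^{2} + 6 m\right) + 9 = 9 + m^{2} + 6 m$)
$\left(\sqrt{124 + t W{\left(x \right)}}\right)^{2} = \left(\sqrt{124 + 3 \left(9 + 1^{2} + 6 \cdot 1\right)}\right)^{2} = \left(\sqrt{124 + 3 \left(9 + 1 + 6\right)}\right)^{2} = \left(\sqrt{124 + 3 \cdot 16}\right)^{2} = \left(\sqrt{124 + 48}\right)^{2} = \left(\sqrt{172}\right)^{2} = \left(2 \sqrt{43}\right)^{2} = 172$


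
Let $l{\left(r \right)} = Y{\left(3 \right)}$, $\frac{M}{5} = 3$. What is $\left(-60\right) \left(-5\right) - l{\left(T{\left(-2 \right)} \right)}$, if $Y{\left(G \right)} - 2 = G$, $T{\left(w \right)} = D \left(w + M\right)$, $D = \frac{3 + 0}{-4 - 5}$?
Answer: $295$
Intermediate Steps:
$M = 15$ ($M = 5 \cdot 3 = 15$)
$D = - \frac{1}{3}$ ($D = \frac{3}{-9} = 3 \left(- \frac{1}{9}\right) = - \frac{1}{3} \approx -0.33333$)
$T{\left(w \right)} = -5 - \frac{w}{3}$ ($T{\left(w \right)} = - \frac{w + 15}{3} = - \frac{15 + w}{3} = -5 - \frac{w}{3}$)
$Y{\left(G \right)} = 2 + G$
$l{\left(r \right)} = 5$ ($l{\left(r \right)} = 2 + 3 = 5$)
$\left(-60\right) \left(-5\right) - l{\left(T{\left(-2 \right)} \right)} = \left(-60\right) \left(-5\right) - 5 = 300 - 5 = 295$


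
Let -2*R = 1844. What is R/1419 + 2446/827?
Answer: 2708380/1173513 ≈ 2.3079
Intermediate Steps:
R = -922 (R = -½*1844 = -922)
R/1419 + 2446/827 = -922/1419 + 2446/827 = 2708380/1173513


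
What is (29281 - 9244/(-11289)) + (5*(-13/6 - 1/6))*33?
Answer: 326216188/11289 ≈ 28897.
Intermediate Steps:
(29281 - 9244/(-11289)) + (5*(-13/6 - 1/6))*33 = (29281 - 9244*(-1/11289)) + (5*(-13*1/6 - 1*1/6))*33 = (29281 + 9244/11289) + (5*(-13/6 - 1/6))*33 = 330562453/11289 + (5*(-7/3))*33 = 330562453/11289 - 35/3*33 = 330562453/11289 - 385 = 326216188/11289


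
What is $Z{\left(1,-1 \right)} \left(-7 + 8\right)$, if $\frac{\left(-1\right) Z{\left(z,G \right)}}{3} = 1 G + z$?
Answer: $0$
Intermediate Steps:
$Z{\left(z,G \right)} = - 3 G - 3 z$ ($Z{\left(z,G \right)} = - 3 \left(1 G + z\right) = - 3 \left(G + z\right) = - 3 G - 3 z$)
$Z{\left(1,-1 \right)} \left(-7 + 8\right) = \left(\left(-3\right) \left(-1\right) - 3\right) \left(-7 + 8\right) = \left(3 - 3\right) 1 = 0 \cdot 1 = 0$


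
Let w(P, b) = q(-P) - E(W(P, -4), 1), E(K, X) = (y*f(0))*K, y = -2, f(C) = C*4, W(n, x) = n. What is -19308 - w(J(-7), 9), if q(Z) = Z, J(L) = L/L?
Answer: -19307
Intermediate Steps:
f(C) = 4*C
J(L) = 1
E(K, X) = 0 (E(K, X) = (-8*0)*K = (-2*0)*K = 0*K = 0)
w(P, b) = -P (w(P, b) = -P - 1*0 = -P + 0 = -P)
-19308 - w(J(-7), 9) = -19308 - (-1) = -19308 - 1*(-1) = -19308 + 1 = -19307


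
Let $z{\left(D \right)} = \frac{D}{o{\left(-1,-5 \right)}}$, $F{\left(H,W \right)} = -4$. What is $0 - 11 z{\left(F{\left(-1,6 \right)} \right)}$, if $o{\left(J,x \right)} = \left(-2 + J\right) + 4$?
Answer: $44$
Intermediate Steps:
$o{\left(J,x \right)} = 2 + J$
$z{\left(D \right)} = D$ ($z{\left(D \right)} = \frac{D}{2 - 1} = \frac{D}{1} = D 1 = D$)
$0 - 11 z{\left(F{\left(-1,6 \right)} \right)} = 0 - -44 = 0 + 44 = 44$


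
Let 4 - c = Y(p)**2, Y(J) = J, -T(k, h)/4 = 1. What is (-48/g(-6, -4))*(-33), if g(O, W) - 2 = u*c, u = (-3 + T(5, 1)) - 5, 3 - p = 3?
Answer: -792/23 ≈ -34.435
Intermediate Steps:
p = 0 (p = 3 - 1*3 = 3 - 3 = 0)
T(k, h) = -4 (T(k, h) = -4*1 = -4)
u = -12 (u = (-3 - 4) - 5 = -7 - 5 = -12)
c = 4 (c = 4 - 1*0**2 = 4 - 1*0 = 4 + 0 = 4)
g(O, W) = -46 (g(O, W) = 2 - 12*4 = 2 - 48 = -46)
(-48/g(-6, -4))*(-33) = (-48/(-46))*(-33) = -1/46*(-48)*(-33) = (24/23)*(-33) = -792/23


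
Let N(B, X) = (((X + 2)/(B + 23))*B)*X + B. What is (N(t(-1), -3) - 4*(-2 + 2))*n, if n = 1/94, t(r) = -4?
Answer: -44/893 ≈ -0.049272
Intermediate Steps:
n = 1/94 ≈ 0.010638
N(B, X) = B + B*X*(2 + X)/(23 + B) (N(B, X) = (((2 + X)/(23 + B))*B)*X + B = (B*(2 + X)/(23 + B))*X + B = B*X*(2 + X)/(23 + B) + B = B + B*X*(2 + X)/(23 + B))
(N(t(-1), -3) - 4*(-2 + 2))*n = (-4*(23 - 4 + (-3)² + 2*(-3))/(23 - 4) - 4*(-2 + 2))*(1/94) = (-4*(23 - 4 + 9 - 6)/19 - 4*0)*(1/94) = (-4*1/19*22 + 0)*(1/94) = (-88/19 + 0)*(1/94) = -88/19*1/94 = -44/893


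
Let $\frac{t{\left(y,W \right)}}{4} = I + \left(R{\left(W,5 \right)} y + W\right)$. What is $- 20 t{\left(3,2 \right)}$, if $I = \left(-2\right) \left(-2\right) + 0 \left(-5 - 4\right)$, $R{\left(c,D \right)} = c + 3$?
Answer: $-1680$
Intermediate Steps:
$R{\left(c,D \right)} = 3 + c$
$I = 4$ ($I = 4 + 0 \left(-9\right) = 4 + 0 = 4$)
$t{\left(y,W \right)} = 16 + 4 W + 4 y \left(3 + W\right)$ ($t{\left(y,W \right)} = 4 \left(4 + \left(\left(3 + W\right) y + W\right)\right) = 4 \left(4 + \left(y \left(3 + W\right) + W\right)\right) = 4 \left(4 + \left(W + y \left(3 + W\right)\right)\right) = 4 \left(4 + W + y \left(3 + W\right)\right) = 16 + 4 W + 4 y \left(3 + W\right)$)
$- 20 t{\left(3,2 \right)} = - 20 \left(16 + 4 \cdot 2 + 4 \cdot 3 \left(3 + 2\right)\right) = - 20 \left(16 + 8 + 4 \cdot 3 \cdot 5\right) = - 20 \left(16 + 8 + 60\right) = \left(-20\right) 84 = -1680$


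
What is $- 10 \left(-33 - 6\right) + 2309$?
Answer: $2699$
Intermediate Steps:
$- 10 \left(-33 - 6\right) + 2309 = \left(-10\right) \left(-39\right) + 2309 = 390 + 2309 = 2699$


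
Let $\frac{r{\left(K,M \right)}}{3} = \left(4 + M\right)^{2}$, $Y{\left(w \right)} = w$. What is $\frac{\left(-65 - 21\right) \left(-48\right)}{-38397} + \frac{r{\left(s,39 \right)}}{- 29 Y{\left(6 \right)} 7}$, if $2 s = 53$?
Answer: $- \frac{24224007}{5196394} \approx -4.6617$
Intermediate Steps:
$s = \frac{53}{2}$ ($s = \frac{1}{2} \cdot 53 = \frac{53}{2} \approx 26.5$)
$r{\left(K,M \right)} = 3 \left(4 + M\right)^{2}$
$\frac{\left(-65 - 21\right) \left(-48\right)}{-38397} + \frac{r{\left(s,39 \right)}}{- 29 Y{\left(6 \right)} 7} = \frac{\left(-65 - 21\right) \left(-48\right)}{-38397} + \frac{3 \left(4 + 39\right)^{2}}{\left(-29\right) 6 \cdot 7} = \left(-86\right) \left(-48\right) \left(- \frac{1}{38397}\right) + \frac{3 \cdot 43^{2}}{\left(-174\right) 7} = 4128 \left(- \frac{1}{38397}\right) + \frac{3 \cdot 1849}{-1218} = - \frac{1376}{12799} + 5547 \left(- \frac{1}{1218}\right) = - \frac{1376}{12799} - \frac{1849}{406} = - \frac{24224007}{5196394}$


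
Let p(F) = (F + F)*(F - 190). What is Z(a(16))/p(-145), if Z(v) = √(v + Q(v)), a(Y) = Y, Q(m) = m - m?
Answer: 2/48575 ≈ 4.1173e-5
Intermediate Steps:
Q(m) = 0
Z(v) = √v (Z(v) = √(v + 0) = √v)
p(F) = 2*F*(-190 + F) (p(F) = (2*F)*(-190 + F) = 2*F*(-190 + F))
Z(a(16))/p(-145) = √16/((2*(-145)*(-190 - 145))) = 4/((2*(-145)*(-335))) = 4/97150 = 4*(1/97150) = 2/48575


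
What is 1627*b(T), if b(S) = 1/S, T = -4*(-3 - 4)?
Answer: 1627/28 ≈ 58.107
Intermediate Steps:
T = 28 (T = -4*(-7) = 28)
1627*b(T) = 1627/28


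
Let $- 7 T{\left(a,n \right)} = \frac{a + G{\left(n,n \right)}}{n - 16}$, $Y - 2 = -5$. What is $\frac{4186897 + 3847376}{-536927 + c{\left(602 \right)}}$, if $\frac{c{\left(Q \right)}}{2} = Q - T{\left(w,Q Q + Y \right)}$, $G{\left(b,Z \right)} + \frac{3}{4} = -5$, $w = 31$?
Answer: $- \frac{40761000295470}{2717931710869} \approx -14.997$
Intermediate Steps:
$Y = -3$ ($Y = 2 - 5 = -3$)
$G{\left(b,Z \right)} = - \frac{23}{4}$ ($G{\left(b,Z \right)} = - \frac{3}{4} - 5 = - \frac{23}{4}$)
$T{\left(a,n \right)} = - \frac{- \frac{23}{4} + a}{7 \left(-16 + n\right)}$ ($T{\left(a,n \right)} = - \frac{\left(a - \frac{23}{4}\right) \frac{1}{n - 16}}{7} = - \frac{\left(- \frac{23}{4} + a\right) \frac{1}{-16 + n}}{7} = - \frac{\frac{1}{-16 + n} \left(- \frac{23}{4} + a\right)}{7} = - \frac{- \frac{23}{4} + a}{7 \left(-16 + n\right)}$)
$c{\left(Q \right)} = 2 Q + \frac{101}{14 \left(-19 + Q^{2}\right)}$ ($c{\left(Q \right)} = 2 \left(Q - \frac{23 - 124}{28 \left(-16 + \left(Q Q - 3\right)\right)}\right) = 2 \left(Q - \frac{23 - 124}{28 \left(-16 + \left(Q^{2} - 3\right)\right)}\right) = 2 \left(Q - \frac{1}{28} \frac{1}{-16 + \left(-3 + Q^{2}\right)} \left(-101\right)\right) = 2 \left(Q - \frac{1}{28} \frac{1}{-19 + Q^{2}} \left(-101\right)\right) = 2 \left(Q - - \frac{101}{28 \left(-19 + Q^{2}\right)}\right) = 2 \left(Q + \frac{101}{28 \left(-19 + Q^{2}\right)}\right) = 2 Q + \frac{101}{14 \left(-19 + Q^{2}\right)}$)
$\frac{4186897 + 3847376}{-536927 + c{\left(602 \right)}} = \frac{4186897 + 3847376}{-536927 + \frac{101 + 28 \cdot 602 \left(-19 + 602^{2}\right)}{14 \left(-19 + 602^{2}\right)}} = \frac{8034273}{-536927 + \frac{101 + 28 \cdot 602 \left(-19 + 362404\right)}{14 \left(-19 + 362404\right)}} = \frac{8034273}{-536927 + \frac{101 + 28 \cdot 602 \cdot 362385}{14 \cdot 362385}} = \frac{8034273}{-536927 + \frac{1}{14} \cdot \frac{1}{362385} \left(101 + 6108361560\right)} = \frac{8034273}{-536927 + \frac{1}{14} \cdot \frac{1}{362385} \cdot 6108361661} = \frac{8034273}{-536927 + \frac{6108361661}{5073390}} = \frac{8034273}{- \frac{2717931710869}{5073390}} = 8034273 \left(- \frac{5073390}{2717931710869}\right) = - \frac{40761000295470}{2717931710869}$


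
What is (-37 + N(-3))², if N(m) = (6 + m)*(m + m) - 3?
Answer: 3364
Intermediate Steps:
N(m) = -3 + 2*m*(6 + m) (N(m) = (6 + m)*(2*m) - 3 = 2*m*(6 + m) - 3 = -3 + 2*m*(6 + m))
(-37 + N(-3))² = (-37 + (-3 + 2*(-3)² + 12*(-3)))² = (-37 + (-3 + 2*9 - 36))² = (-37 + (-3 + 18 - 36))² = (-37 - 21)² = (-58)² = 3364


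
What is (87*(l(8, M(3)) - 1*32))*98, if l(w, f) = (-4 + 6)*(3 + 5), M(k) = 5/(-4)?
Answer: -136416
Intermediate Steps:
M(k) = -5/4 (M(k) = 5*(-¼) = -5/4)
l(w, f) = 16 (l(w, f) = 2*8 = 16)
(87*(l(8, M(3)) - 1*32))*98 = (87*(16 - 1*32))*98 = (87*(16 - 32))*98 = (87*(-16))*98 = -1392*98 = -136416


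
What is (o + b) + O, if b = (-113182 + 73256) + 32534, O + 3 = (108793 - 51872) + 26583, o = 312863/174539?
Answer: 13284301614/174539 ≈ 76111.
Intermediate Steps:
o = 312863/174539 (o = 312863*(1/174539) = 312863/174539 ≈ 1.7925)
O = 83501 (O = -3 + ((108793 - 51872) + 26583) = -3 + (56921 + 26583) = -3 + 83504 = 83501)
b = -7392 (b = -39926 + 32534 = -7392)
(o + b) + O = (312863/174539 - 7392) + 83501 = -1289879425/174539 + 83501 = 13284301614/174539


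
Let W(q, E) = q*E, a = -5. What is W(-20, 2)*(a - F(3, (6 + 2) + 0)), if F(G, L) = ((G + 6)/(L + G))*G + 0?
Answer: 3280/11 ≈ 298.18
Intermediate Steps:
W(q, E) = E*q
F(G, L) = G*(6 + G)/(G + L) (F(G, L) = ((6 + G)/(G + L))*G + 0 = G*(6 + G)/(G + L) + 0 = G*(6 + G)/(G + L))
W(-20, 2)*(a - F(3, (6 + 2) + 0)) = (2*(-20))*(-5 - 3*(6 + 3)/(3 + ((6 + 2) + 0))) = -40*(-5 - 3*9/(3 + (8 + 0))) = -40*(-5 - 3*9/(3 + 8)) = -40*(-5 - 3*9/11) = -40*(-5 - 1*27/11) = -40*(-5 - 27/11) = -40*(-82/11) = 3280/11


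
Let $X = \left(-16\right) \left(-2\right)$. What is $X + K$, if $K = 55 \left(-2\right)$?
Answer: $-78$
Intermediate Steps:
$K = -110$
$X = 32$
$X + K = 32 - 110 = -78$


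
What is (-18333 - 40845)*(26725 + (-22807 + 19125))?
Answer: -1363638654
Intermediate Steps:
(-18333 - 40845)*(26725 + (-22807 + 19125)) = -59178*(26725 - 3682) = -59178*23043 = -1363638654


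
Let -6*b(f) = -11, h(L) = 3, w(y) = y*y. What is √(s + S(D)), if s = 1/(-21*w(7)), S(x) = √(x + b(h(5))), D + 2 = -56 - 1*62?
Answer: √(-84 + 14406*I*√4254)/294 ≈ 2.3313 + 2.3315*I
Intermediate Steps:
w(y) = y²
D = -120 (D = -2 + (-56 - 1*62) = -2 + (-56 - 62) = -2 - 118 = -120)
b(f) = 11/6 (b(f) = -⅙*(-11) = 11/6)
S(x) = √(11/6 + x) (S(x) = √(x + 11/6) = √(11/6 + x))
s = -1/1029 (s = 1/(-21*7²) = 1/(-21*49) = 1/(-1029) = -1/1029 ≈ -0.00097182)
√(s + S(D)) = √(-1/1029 + √(66 + 36*(-120))/6) = √(-1/1029 + √(66 - 4320)/6) = √(-1/1029 + √(-4254)/6) = √(-1/1029 + (I*√4254)/6) = √(-1/1029 + I*√4254/6)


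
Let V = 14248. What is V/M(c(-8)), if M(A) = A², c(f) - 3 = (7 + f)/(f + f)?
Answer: 3647488/2401 ≈ 1519.2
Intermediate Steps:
c(f) = 3 + (7 + f)/(2*f) (c(f) = 3 + (7 + f)/(f + f) = 3 + (7 + f)/((2*f)) = 3 + (7 + f)*(1/(2*f)) = 3 + (7 + f)/(2*f))
V/M(c(-8)) = 14248/(((7/2)*(1 - 8)/(-8))²) = 14248/(((7/2)*(-⅛)*(-7))²) = 14248/((49/16)²) = 14248/(2401/256) = 14248*(256/2401) = 3647488/2401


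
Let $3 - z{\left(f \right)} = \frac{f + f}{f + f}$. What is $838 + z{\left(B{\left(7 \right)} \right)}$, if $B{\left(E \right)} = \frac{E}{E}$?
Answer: $840$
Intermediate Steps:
$B{\left(E \right)} = 1$
$z{\left(f \right)} = 2$ ($z{\left(f \right)} = 3 - \frac{f + f}{f + f} = 3 - \frac{2 f}{2 f} = 3 - 2 f \frac{1}{2 f} = 3 - 1 = 2$)
$838 + z{\left(B{\left(7 \right)} \right)} = 838 + 2 = 840$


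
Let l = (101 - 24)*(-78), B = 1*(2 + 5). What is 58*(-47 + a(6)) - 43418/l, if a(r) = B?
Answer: -6945251/3003 ≈ -2312.8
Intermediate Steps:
B = 7 (B = 1*7 = 7)
a(r) = 7
l = -6006 (l = 77*(-78) = -6006)
58*(-47 + a(6)) - 43418/l = 58*(-47 + 7) - 43418/(-6006) = 58*(-40) - 43418*(-1)/6006 = -2320 - 1*(-21709/3003) = -2320 + 21709/3003 = -6945251/3003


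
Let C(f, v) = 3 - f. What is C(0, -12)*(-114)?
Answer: -342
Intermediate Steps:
C(0, -12)*(-114) = (3 - 1*0)*(-114) = (3 + 0)*(-114) = 3*(-114) = -342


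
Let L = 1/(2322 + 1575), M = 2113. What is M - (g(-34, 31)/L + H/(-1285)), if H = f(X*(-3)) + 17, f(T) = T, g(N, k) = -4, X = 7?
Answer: 22745781/1285 ≈ 17701.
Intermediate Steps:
L = 1/3897 ≈ 0.00025661
H = -4 (H = 7*(-3) + 17 = -21 + 17 = -4)
M - (g(-34, 31)/L + H/(-1285)) = 2113 - (-4/1/3897 - 4/(-1285)) = 2113 - (-4*3897 - 4*(-1/1285)) = 2113 - (-15588 + 4/1285) = 2113 - 1*(-20030576/1285) = 2113 + 20030576/1285 = 22745781/1285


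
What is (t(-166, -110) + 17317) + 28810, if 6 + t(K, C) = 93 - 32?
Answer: 46182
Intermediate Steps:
t(K, C) = 55 (t(K, C) = -6 + (93 - 32) = -6 + 61 = 55)
(t(-166, -110) + 17317) + 28810 = (55 + 17317) + 28810 = 17372 + 28810 = 46182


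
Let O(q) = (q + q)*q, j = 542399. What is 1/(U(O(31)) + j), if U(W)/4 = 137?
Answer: 1/542947 ≈ 1.8418e-6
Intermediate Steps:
O(q) = 2*q² (O(q) = (2*q)*q = 2*q²)
U(W) = 548 (U(W) = 4*137 = 548)
1/(U(O(31)) + j) = 1/(548 + 542399) = 1/542947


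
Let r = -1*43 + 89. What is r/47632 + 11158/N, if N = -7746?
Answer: -132780385/92239368 ≈ -1.4395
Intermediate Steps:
r = 46 (r = -43 + 89 = 46)
r/47632 + 11158/N = 46/47632 + 11158/(-7746) = 46*(1/47632) + 11158*(-1/7746) = 23/23816 - 5579/3873 = -132780385/92239368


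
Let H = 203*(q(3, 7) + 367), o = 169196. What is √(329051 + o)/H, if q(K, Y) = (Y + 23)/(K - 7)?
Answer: 2*√498247/145957 ≈ 0.0096723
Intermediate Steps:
q(K, Y) = (23 + Y)/(-7 + K)
H = 145957/2 (H = 203*((23 + 7)/(-7 + 3) + 367) = 203*(30/(-4) + 367) = 203*(-¼*30 + 367) = 203*(-15/2 + 367) = 203*(719/2) = 145957/2 ≈ 72979.)
√(329051 + o)/H = √(329051 + 169196)/(145957/2) = √498247*(2/145957) = 2*√498247/145957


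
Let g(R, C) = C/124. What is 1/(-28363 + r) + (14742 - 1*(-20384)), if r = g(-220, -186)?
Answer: 1992662852/56729 ≈ 35126.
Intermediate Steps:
g(R, C) = C/124 (g(R, C) = C*(1/124) = C/124)
r = -3/2 (r = (1/124)*(-186) = -3/2 ≈ -1.5000)
1/(-28363 + r) + (14742 - 1*(-20384)) = 1/(-28363 - 3/2) + (14742 - 1*(-20384)) = 1/(-56729/2) + (14742 + 20384) = -2/56729 + 35126 = 1992662852/56729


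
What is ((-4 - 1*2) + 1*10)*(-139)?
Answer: -556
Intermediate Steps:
((-4 - 1*2) + 1*10)*(-139) = ((-4 - 2) + 10)*(-139) = (-6 + 10)*(-139) = 4*(-139) = -556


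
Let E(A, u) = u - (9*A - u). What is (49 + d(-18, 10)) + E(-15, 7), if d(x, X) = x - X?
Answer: 170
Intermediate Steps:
E(A, u) = -9*A + 2*u (E(A, u) = u - (-u + 9*A) = u + (u - 9*A) = -9*A + 2*u)
(49 + d(-18, 10)) + E(-15, 7) = (49 + (-18 - 1*10)) + (-9*(-15) + 2*7) = (49 + (-18 - 10)) + (135 + 14) = (49 - 28) + 149 = 21 + 149 = 170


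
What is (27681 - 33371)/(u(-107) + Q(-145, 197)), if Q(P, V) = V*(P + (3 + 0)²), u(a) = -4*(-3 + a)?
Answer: 2845/13176 ≈ 0.21592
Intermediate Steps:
u(a) = 12 - 4*a
Q(P, V) = V*(9 + P) (Q(P, V) = V*(P + 3²) = V*(P + 9) = V*(9 + P))
(27681 - 33371)/(u(-107) + Q(-145, 197)) = (27681 - 33371)/((12 - 4*(-107)) + 197*(9 - 145)) = -5690/((12 + 428) + 197*(-136)) = -5690/(440 - 26792) = -5690/(-26352) = -5690*(-1/26352) = 2845/13176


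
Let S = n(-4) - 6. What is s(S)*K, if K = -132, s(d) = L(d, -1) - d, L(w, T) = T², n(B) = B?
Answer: -1452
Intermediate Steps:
S = -10 (S = -4 - 6 = -10)
s(d) = 1 - d (s(d) = (-1)² - d = 1 - d)
s(S)*K = (1 - 1*(-10))*(-132) = (1 + 10)*(-132) = 11*(-132) = -1452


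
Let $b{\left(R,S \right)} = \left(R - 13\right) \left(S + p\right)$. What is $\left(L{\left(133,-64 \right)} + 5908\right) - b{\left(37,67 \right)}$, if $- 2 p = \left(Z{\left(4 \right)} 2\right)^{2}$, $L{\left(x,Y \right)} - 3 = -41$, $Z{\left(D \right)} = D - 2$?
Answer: $4454$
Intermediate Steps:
$Z{\left(D \right)} = -2 + D$
$L{\left(x,Y \right)} = -38$ ($L{\left(x,Y \right)} = 3 - 41 = -38$)
$p = -8$ ($p = - \frac{\left(\left(-2 + 4\right) 2\right)^{2}}{2} = - \frac{\left(2 \cdot 2\right)^{2}}{2} = - \frac{4^{2}}{2} = \left(- \frac{1}{2}\right) 16 = -8$)
$b{\left(R,S \right)} = \left(-13 + R\right) \left(-8 + S\right)$ ($b{\left(R,S \right)} = \left(R - 13\right) \left(S - 8\right) = \left(-13 + R\right) \left(-8 + S\right)$)
$\left(L{\left(133,-64 \right)} + 5908\right) - b{\left(37,67 \right)} = \left(-38 + 5908\right) - \left(104 - 871 - 296 + 37 \cdot 67\right) = 5870 - \left(104 - 871 - 296 + 2479\right) = 5870 - 1416 = 4454$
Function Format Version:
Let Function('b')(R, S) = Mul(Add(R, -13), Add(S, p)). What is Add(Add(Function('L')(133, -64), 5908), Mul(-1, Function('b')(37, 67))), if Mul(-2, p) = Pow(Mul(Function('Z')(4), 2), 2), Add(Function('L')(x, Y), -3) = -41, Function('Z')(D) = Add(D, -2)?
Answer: 4454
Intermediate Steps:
Function('Z')(D) = Add(-2, D)
Function('L')(x, Y) = -38 (Function('L')(x, Y) = Add(3, -41) = -38)
p = -8 (p = Mul(Rational(-1, 2), Pow(Mul(Add(-2, 4), 2), 2)) = Mul(Rational(-1, 2), Pow(Mul(2, 2), 2)) = Mul(Rational(-1, 2), Pow(4, 2)) = Mul(Rational(-1, 2), 16) = -8)
Function('b')(R, S) = Mul(Add(-13, R), Add(-8, S)) (Function('b')(R, S) = Mul(Add(R, -13), Add(S, -8)) = Mul(Add(-13, R), Add(-8, S)))
Add(Add(Function('L')(133, -64), 5908), Mul(-1, Function('b')(37, 67))) = Add(Add(-38, 5908), Mul(-1, Add(104, Mul(-13, 67), Mul(-8, 37), Mul(37, 67)))) = Add(5870, Mul(-1, Add(104, -871, -296, 2479))) = Add(5870, Mul(-1, 1416)) = Add(5870, -1416) = 4454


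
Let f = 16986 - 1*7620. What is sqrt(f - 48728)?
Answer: I*sqrt(39362) ≈ 198.4*I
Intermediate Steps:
f = 9366 (f = 16986 - 7620 = 9366)
sqrt(f - 48728) = sqrt(9366 - 48728) = sqrt(-39362) = I*sqrt(39362)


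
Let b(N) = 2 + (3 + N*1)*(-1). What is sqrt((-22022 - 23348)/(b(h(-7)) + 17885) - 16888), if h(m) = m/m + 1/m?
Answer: I*sqrt(66170929987373)/62591 ≈ 129.96*I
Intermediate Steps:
h(m) = 1 + 1/m
b(N) = -1 - N (b(N) = 2 + (3 + N)*(-1) = 2 + (-3 - N) = -1 - N)
sqrt((-22022 - 23348)/(b(h(-7)) + 17885) - 16888) = sqrt((-22022 - 23348)/((-1 - (1 - 7)/(-7)) + 17885) - 16888) = sqrt(-45370/((-1 - (-1)*(-6)/7) + 17885) - 16888) = sqrt(-45370/((-1 - 1*6/7) + 17885) - 16888) = sqrt(-45370/((-1 - 6/7) + 17885) - 16888) = sqrt(-45370/(-13/7 + 17885) - 16888) = sqrt(-45370/125182/7 - 16888) = sqrt(-45370*7/125182 - 16888) = sqrt(-158795/62591 - 16888) = sqrt(-1057195603/62591) = I*sqrt(66170929987373)/62591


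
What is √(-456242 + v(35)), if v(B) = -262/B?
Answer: 2*I*√139726405/35 ≈ 675.46*I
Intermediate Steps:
√(-456242 + v(35)) = √(-456242 - 262/35) = √(-15968732/35) = 2*I*√139726405/35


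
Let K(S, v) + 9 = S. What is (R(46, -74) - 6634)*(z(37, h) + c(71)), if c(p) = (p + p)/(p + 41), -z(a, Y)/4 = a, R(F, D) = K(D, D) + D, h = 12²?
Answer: 55801647/56 ≈ 9.9646e+5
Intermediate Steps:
h = 144
K(S, v) = -9 + S
R(F, D) = -9 + 2*D (R(F, D) = (-9 + D) + D = -9 + 2*D)
z(a, Y) = -4*a
c(p) = 2*p/(41 + p) (c(p) = (2*p)/(41 + p) = 2*p/(41 + p))
(R(46, -74) - 6634)*(z(37, h) + c(71)) = ((-9 + 2*(-74)) - 6634)*(-4*37 + 2*71/(41 + 71)) = ((-9 - 148) - 6634)*(-148 + 2*71/112) = (-157 - 6634)*(-148 + 2*71*(1/112)) = -6791*(-148 + 71/56) = -6791*(-8217/56) = 55801647/56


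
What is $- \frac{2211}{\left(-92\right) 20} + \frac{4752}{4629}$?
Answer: $\frac{6326133}{2839120} \approx 2.2282$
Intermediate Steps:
$- \frac{2211}{\left(-92\right) 20} + \frac{4752}{4629} = - \frac{2211}{-1840} + 4752 \cdot \frac{1}{4629} = \left(-2211\right) \left(- \frac{1}{1840}\right) + \frac{1584}{1543} = \frac{2211}{1840} + \frac{1584}{1543} = \frac{6326133}{2839120}$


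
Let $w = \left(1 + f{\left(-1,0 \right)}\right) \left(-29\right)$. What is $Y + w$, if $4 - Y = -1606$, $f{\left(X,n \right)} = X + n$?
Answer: $1610$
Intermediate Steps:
$Y = 1610$ ($Y = 4 - -1606 = 4 + 1606 = 1610$)
$w = 0$ ($w = \left(1 + \left(-1 + 0\right)\right) \left(-29\right) = \left(1 - 1\right) \left(-29\right) = 0 \left(-29\right) = 0$)
$Y + w = 1610 + 0 = 1610$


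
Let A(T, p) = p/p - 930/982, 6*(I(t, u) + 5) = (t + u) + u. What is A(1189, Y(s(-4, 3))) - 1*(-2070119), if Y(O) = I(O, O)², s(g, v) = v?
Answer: 1016428455/491 ≈ 2.0701e+6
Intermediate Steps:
I(t, u) = -5 + u/3 + t/6 (I(t, u) = -5 + ((t + u) + u)/6 = -5 + (t + 2*u)/6 = -5 + (u/3 + t/6) = -5 + u/3 + t/6)
Y(O) = (-5 + O/2)² (Y(O) = (-5 + O/3 + O/6)² = (-5 + O/2)²)
A(T, p) = 26/491 (A(T, p) = 1 - 930*1/982 = 1 - 465/491 = 26/491)
A(1189, Y(s(-4, 3))) - 1*(-2070119) = 26/491 - 1*(-2070119) = 26/491 + 2070119 = 1016428455/491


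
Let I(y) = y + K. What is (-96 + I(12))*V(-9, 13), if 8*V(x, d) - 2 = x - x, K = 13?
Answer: -71/4 ≈ -17.750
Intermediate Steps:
I(y) = 13 + y (I(y) = y + 13 = 13 + y)
V(x, d) = ¼ (V(x, d) = ¼ + (x - x)/8 = ¼ + (⅛)*0 = ¼ + 0 = ¼)
(-96 + I(12))*V(-9, 13) = (-96 + (13 + 12))*(¼) = (-96 + 25)*(¼) = -71*¼ = -71/4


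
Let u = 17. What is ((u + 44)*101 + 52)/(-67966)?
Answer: -6213/67966 ≈ -0.091413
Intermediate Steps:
((u + 44)*101 + 52)/(-67966) = ((17 + 44)*101 + 52)/(-67966) = (61*101 + 52)*(-1/67966) = (6161 + 52)*(-1/67966) = 6213*(-1/67966) = -6213/67966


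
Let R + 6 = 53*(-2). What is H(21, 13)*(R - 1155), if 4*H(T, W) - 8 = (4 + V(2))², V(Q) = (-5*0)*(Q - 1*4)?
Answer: -7602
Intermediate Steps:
V(Q) = 0 (V(Q) = 0*(Q - 4) = 0*(-4 + Q) = 0)
R = -112 (R = -6 + 53*(-2) = -6 - 106 = -112)
H(T, W) = 6 (H(T, W) = 2 + (4 + 0)²/4 = 2 + (¼)*4² = 2 + (¼)*16 = 2 + 4 = 6)
H(21, 13)*(R - 1155) = 6*(-112 - 1155) = 6*(-1267) = -7602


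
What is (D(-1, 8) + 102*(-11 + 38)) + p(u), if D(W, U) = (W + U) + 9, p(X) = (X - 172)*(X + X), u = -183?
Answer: 132700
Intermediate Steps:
p(X) = 2*X*(-172 + X) (p(X) = (-172 + X)*(2*X) = 2*X*(-172 + X))
D(W, U) = 9 + U + W (D(W, U) = (U + W) + 9 = 9 + U + W)
(D(-1, 8) + 102*(-11 + 38)) + p(u) = ((9 + 8 - 1) + 102*(-11 + 38)) + 2*(-183)*(-172 - 183) = (16 + 102*27) + 2*(-183)*(-355) = (16 + 2754) + 129930 = 2770 + 129930 = 132700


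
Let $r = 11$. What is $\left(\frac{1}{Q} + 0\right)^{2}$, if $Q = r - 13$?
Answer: $\frac{1}{4} \approx 0.25$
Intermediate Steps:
$Q = -2$ ($Q = 11 - 13 = -2$)
$\left(\frac{1}{Q} + 0\right)^{2} = \left(\frac{1}{-2} + 0\right)^{2} = \left(- \frac{1}{2} + 0\right)^{2} = \left(- \frac{1}{2}\right)^{2} = \frac{1}{4}$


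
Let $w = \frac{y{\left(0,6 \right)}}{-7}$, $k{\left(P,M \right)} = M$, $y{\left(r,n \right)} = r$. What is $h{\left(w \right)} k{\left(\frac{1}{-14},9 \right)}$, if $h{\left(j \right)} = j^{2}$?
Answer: $0$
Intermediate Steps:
$w = 0$ ($w = \frac{0}{-7} = 0 \left(- \frac{1}{7}\right) = 0$)
$h{\left(w \right)} k{\left(\frac{1}{-14},9 \right)} = 0^{2} \cdot 9 = 0 \cdot 9 = 0$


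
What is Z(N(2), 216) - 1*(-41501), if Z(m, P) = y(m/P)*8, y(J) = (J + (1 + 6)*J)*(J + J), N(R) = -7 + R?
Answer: 30254279/729 ≈ 41501.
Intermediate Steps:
y(J) = 16*J² (y(J) = (J + 7*J)*(2*J) = (8*J)*(2*J) = 16*J²)
Z(m, P) = 128*m²/P² (Z(m, P) = (16*(m/P)²)*8 = (16*(m²/P²))*8 = (16*m²/P²)*8 = 128*m²/P²)
Z(N(2), 216) - 1*(-41501) = 128*(-7 + 2)²/216² - 1*(-41501) = 128*(1/46656)*(-5)² + 41501 = 128*(1/46656)*25 + 41501 = 50/729 + 41501 = 30254279/729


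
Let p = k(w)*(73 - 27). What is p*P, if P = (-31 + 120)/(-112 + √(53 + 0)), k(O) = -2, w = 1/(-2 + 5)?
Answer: 917056/12491 + 8188*√53/12491 ≈ 78.190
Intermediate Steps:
w = ⅓ (w = 1/3 = ⅓ ≈ 0.33333)
P = 89/(-112 + √53) ≈ -0.84989
p = -92 (p = -2*(73 - 27) = -2*46 = -92)
p*P = -92*(-9968/12491 - 89*√53/12491) = 917056/12491 + 8188*√53/12491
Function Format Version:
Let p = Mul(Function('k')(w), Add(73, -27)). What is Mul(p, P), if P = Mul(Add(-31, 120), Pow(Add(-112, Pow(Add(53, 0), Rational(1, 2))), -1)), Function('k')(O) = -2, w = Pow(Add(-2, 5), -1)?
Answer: Add(Rational(917056, 12491), Mul(Rational(8188, 12491), Pow(53, Rational(1, 2)))) ≈ 78.190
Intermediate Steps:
w = Rational(1, 3) (w = Pow(3, -1) = Rational(1, 3) ≈ 0.33333)
P = Mul(89, Pow(Add(-112, Pow(53, Rational(1, 2))), -1)) ≈ -0.84989
p = -92 (p = Mul(-2, Add(73, -27)) = Mul(-2, 46) = -92)
Mul(p, P) = Mul(-92, Add(Rational(-9968, 12491), Mul(Rational(-89, 12491), Pow(53, Rational(1, 2))))) = Add(Rational(917056, 12491), Mul(Rational(8188, 12491), Pow(53, Rational(1, 2))))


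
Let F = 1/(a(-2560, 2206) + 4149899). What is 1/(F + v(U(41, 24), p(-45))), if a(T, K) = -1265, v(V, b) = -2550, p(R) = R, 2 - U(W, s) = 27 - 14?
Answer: -4148634/10579016699 ≈ -0.00039216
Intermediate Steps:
U(W, s) = -11 (U(W, s) = 2 - (27 - 14) = 2 - 1*13 = 2 - 13 = -11)
F = 1/4148634 (F = 1/(-1265 + 4149899) = 1/4148634 ≈ 2.4104e-7)
1/(F + v(U(41, 24), p(-45))) = 1/(1/4148634 - 2550) = 1/(-10579016699/4148634) = -4148634/10579016699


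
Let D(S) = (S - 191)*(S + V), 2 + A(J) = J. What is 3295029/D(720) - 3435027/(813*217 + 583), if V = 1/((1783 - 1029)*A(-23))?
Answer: -13668128859510117/1270815700716884 ≈ -10.755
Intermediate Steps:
A(J) = -2 + J
V = -1/18850 (V = 1/((1783 - 1029)*(-2 - 23)) = 1/(754*(-25)) = (1/754)*(-1/25) = -1/18850 ≈ -5.3050e-5)
D(S) = (-191 + S)*(-1/18850 + S) (D(S) = (S - 191)*(S - 1/18850) = (-191 + S)*(-1/18850 + S))
3295029/D(720) - 3435027/(813*217 + 583) = 3295029/(191/18850 + 720**2 - 3600351/18850*720) - 3435027/(813*217 + 583) = 3295029/(191/18850 + 518400 - 259225272/1885) - 3435027/(176421 + 583) = 3295029/(7179587471/18850) - 3435027/177004 = 3295029*(18850/7179587471) - 3435027*1/177004 = 62111296650/7179587471 - 3435027/177004 = -13668128859510117/1270815700716884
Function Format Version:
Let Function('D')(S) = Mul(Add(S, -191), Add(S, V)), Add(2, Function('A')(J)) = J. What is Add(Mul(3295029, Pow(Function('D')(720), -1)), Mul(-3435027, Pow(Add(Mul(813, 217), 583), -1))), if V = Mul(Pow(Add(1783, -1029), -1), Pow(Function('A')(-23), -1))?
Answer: Rational(-13668128859510117, 1270815700716884) ≈ -10.755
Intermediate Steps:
Function('A')(J) = Add(-2, J)
V = Rational(-1, 18850) (V = Mul(Pow(Add(1783, -1029), -1), Pow(Add(-2, -23), -1)) = Mul(Pow(754, -1), Pow(-25, -1)) = Mul(Rational(1, 754), Rational(-1, 25)) = Rational(-1, 18850) ≈ -5.3050e-5)
Function('D')(S) = Mul(Add(-191, S), Add(Rational(-1, 18850), S)) (Function('D')(S) = Mul(Add(S, -191), Add(S, Rational(-1, 18850))) = Mul(Add(-191, S), Add(Rational(-1, 18850), S)))
Add(Mul(3295029, Pow(Function('D')(720), -1)), Mul(-3435027, Pow(Add(Mul(813, 217), 583), -1))) = Add(Mul(3295029, Pow(Add(Rational(191, 18850), Pow(720, 2), Mul(Rational(-3600351, 18850), 720)), -1)), Mul(-3435027, Pow(Add(Mul(813, 217), 583), -1))) = Add(Mul(3295029, Pow(Add(Rational(191, 18850), 518400, Rational(-259225272, 1885)), -1)), Mul(-3435027, Pow(Add(176421, 583), -1))) = Add(Mul(3295029, Pow(Rational(7179587471, 18850), -1)), Mul(-3435027, Pow(177004, -1))) = Add(Mul(3295029, Rational(18850, 7179587471)), Mul(-3435027, Rational(1, 177004))) = Add(Rational(62111296650, 7179587471), Rational(-3435027, 177004)) = Rational(-13668128859510117, 1270815700716884)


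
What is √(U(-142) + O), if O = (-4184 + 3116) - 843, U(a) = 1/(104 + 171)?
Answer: 2*I*√1445191/55 ≈ 43.715*I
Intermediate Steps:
U(a) = 1/275
O = -1911 (O = -1068 - 843 = -1911)
√(U(-142) + O) = √(1/275 - 1911) = √(-525524/275) = 2*I*√1445191/55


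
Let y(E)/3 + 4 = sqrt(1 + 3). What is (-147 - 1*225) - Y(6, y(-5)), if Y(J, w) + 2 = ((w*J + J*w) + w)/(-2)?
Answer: -409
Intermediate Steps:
y(E) = -6 (y(E) = -12 + 3*sqrt(1 + 3) = -12 + 3*sqrt(4) = -12 + 3*2 = -12 + 6 = -6)
Y(J, w) = -2 - w/2 - J*w (Y(J, w) = -2 + ((w*J + J*w) + w)/(-2) = -2 + ((J*w + J*w) + w)*(-1/2) = -2 + (2*J*w + w)*(-1/2) = -2 + (w + 2*J*w)*(-1/2) = -2 + (-w/2 - J*w) = -2 - w/2 - J*w)
(-147 - 1*225) - Y(6, y(-5)) = (-147 - 1*225) - (-2 - 1/2*(-6) - 1*6*(-6)) = (-147 - 225) - (-2 + 3 + 36) = -372 - 1*37 = -372 - 37 = -409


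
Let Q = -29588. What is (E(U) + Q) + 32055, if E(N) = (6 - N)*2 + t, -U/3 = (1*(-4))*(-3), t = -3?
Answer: 2548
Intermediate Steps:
U = -36 (U = -3*1*(-4)*(-3) = -(-12)*(-3) = -3*12 = -36)
E(N) = 9 - 2*N (E(N) = (6 - N)*2 - 3 = (12 - 2*N) - 3 = 9 - 2*N)
(E(U) + Q) + 32055 = ((9 - 2*(-36)) - 29588) + 32055 = ((9 + 72) - 29588) + 32055 = (81 - 29588) + 32055 = -29507 + 32055 = 2548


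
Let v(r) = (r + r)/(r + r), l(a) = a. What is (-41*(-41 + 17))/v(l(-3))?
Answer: 984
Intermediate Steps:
v(r) = 1 (v(r) = (2*r)/((2*r)) = (2*r)*(1/(2*r)) = 1)
(-41*(-41 + 17))/v(l(-3)) = -41*(-41 + 17)/1 = -41*(-24)*1 = 984*1 = 984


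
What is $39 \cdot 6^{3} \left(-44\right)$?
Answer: $-370656$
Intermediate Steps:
$39 \cdot 6^{3} \left(-44\right) = 39 \cdot 216 \left(-44\right) = 8424 \left(-44\right) = -370656$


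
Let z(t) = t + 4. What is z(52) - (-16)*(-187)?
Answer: -2936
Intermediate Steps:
z(t) = 4 + t
z(52) - (-16)*(-187) = (4 + 52) - (-16)*(-187) = 56 - 1*2992 = 56 - 2992 = -2936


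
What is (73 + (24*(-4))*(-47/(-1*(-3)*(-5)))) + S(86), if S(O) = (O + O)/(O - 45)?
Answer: -45839/205 ≈ -223.60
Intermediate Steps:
S(O) = 2*O/(-45 + O) (S(O) = (2*O)/(-45 + O) = 2*O/(-45 + O))
(73 + (24*(-4))*(-47/(-1*(-3)*(-5)))) + S(86) = (73 + (24*(-4))*(-47/(-1*(-3)*(-5)))) + 2*86/(-45 + 86) = (73 - (-4512)/(3*(-5))) + 2*86/41 = (73 - (-4512)/(-15)) + 2*86*(1/41) = (73 - (-4512)*(-1)/15) + 172/41 = (73 - 96*47/15) + 172/41 = (73 - 1504/5) + 172/41 = -1139/5 + 172/41 = -45839/205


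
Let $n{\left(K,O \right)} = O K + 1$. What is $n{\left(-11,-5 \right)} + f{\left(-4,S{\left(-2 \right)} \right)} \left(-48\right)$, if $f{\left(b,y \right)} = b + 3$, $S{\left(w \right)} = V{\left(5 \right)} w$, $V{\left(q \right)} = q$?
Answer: $104$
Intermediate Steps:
$S{\left(w \right)} = 5 w$
$f{\left(b,y \right)} = 3 + b$
$n{\left(K,O \right)} = 1 + K O$ ($n{\left(K,O \right)} = K O + 1 = 1 + K O$)
$n{\left(-11,-5 \right)} + f{\left(-4,S{\left(-2 \right)} \right)} \left(-48\right) = \left(1 - -55\right) + \left(3 - 4\right) \left(-48\right) = \left(1 + 55\right) - -48 = 56 + 48 = 104$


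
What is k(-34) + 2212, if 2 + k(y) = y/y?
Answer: 2211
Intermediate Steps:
k(y) = -1 (k(y) = -2 + y/y = -2 + 1 = -1)
k(-34) + 2212 = -1 + 2212 = 2211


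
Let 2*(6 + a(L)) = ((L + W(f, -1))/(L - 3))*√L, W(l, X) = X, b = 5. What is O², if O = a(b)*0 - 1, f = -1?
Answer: 1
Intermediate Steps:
a(L) = -6 + √L*(-1 + L)/(2*(-3 + L)) (a(L) = -6 + (((L - 1)/(L - 3))*√L)/2 = -6 + (((-1 + L)/(-3 + L))*√L)/2 = -6 + (√L*(-1 + L)/(-3 + L))/2 = -6 + √L*(-1 + L)/(2*(-3 + L)))
O = -1 (O = ((36 + 5^(3/2) - √5 - 12*5)/(2*(-3 + 5)))*0 - 1 = ((½)*(36 + 5*√5 - √5 - 60)/2)*0 - 1 = ((½)*(½)*(-24 + 4*√5))*0 - 1 = (-6 + √5)*0 - 1 = 0 - 1 = -1)
O² = (-1)² = 1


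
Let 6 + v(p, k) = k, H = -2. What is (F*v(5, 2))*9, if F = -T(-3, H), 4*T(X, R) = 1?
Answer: 9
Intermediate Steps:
v(p, k) = -6 + k
T(X, R) = ¼ (T(X, R) = (¼)*1 = ¼)
F = -¼ (F = -1*¼ = -¼ ≈ -0.25000)
(F*v(5, 2))*9 = -(-6 + 2)/4*9 = -¼*(-4)*9 = 1*9 = 9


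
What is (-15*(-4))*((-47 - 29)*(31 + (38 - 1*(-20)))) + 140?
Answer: -405700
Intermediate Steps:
(-15*(-4))*((-47 - 29)*(31 + (38 - 1*(-20)))) + 140 = 60*(-76*(31 + (38 + 20))) + 140 = 60*(-76*(31 + 58)) + 140 = 60*(-76*89) + 140 = 60*(-6764) + 140 = -405840 + 140 = -405700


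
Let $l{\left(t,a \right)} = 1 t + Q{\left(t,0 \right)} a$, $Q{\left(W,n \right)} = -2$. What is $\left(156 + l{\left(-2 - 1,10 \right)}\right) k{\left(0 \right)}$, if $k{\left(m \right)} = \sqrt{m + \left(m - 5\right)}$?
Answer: $133 i \sqrt{5} \approx 297.4 i$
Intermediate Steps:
$k{\left(m \right)} = \sqrt{-5 + 2 m}$ ($k{\left(m \right)} = \sqrt{m + \left(-5 + m\right)} = \sqrt{-5 + 2 m}$)
$l{\left(t,a \right)} = t - 2 a$ ($l{\left(t,a \right)} = 1 t - 2 a = t - 2 a$)
$\left(156 + l{\left(-2 - 1,10 \right)}\right) k{\left(0 \right)} = \left(156 - 23\right) \sqrt{-5 + 2 \cdot 0} = \left(156 - 23\right) \sqrt{-5 + 0} = \left(156 - 23\right) \sqrt{-5} = 133 i \sqrt{5}$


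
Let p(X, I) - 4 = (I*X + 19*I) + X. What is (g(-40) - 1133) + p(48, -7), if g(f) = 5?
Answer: -1545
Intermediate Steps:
p(X, I) = 4 + X + 19*I + I*X (p(X, I) = 4 + ((I*X + 19*I) + X) = 4 + ((19*I + I*X) + X) = 4 + (X + 19*I + I*X) = 4 + X + 19*I + I*X)
(g(-40) - 1133) + p(48, -7) = (5 - 1133) + (4 + 48 + 19*(-7) - 7*48) = -1128 + (4 + 48 - 133 - 336) = -1128 - 417 = -1545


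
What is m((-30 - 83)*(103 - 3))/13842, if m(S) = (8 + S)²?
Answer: 7083848/769 ≈ 9211.8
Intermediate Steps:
m((-30 - 83)*(103 - 3))/13842 = (8 + (-30 - 83)*(103 - 3))²/13842 = (8 - 113*100)²*(1/13842) = (8 - 11300)²*(1/13842) = (-11292)²*(1/13842) = 127509264*(1/13842) = 7083848/769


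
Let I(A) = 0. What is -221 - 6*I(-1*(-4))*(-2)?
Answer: -221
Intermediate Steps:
-221 - 6*I(-1*(-4))*(-2) = -221 - 6*0*(-2) = -221 - 0*(-2) = -221 - 1*0 = -221 + 0 = -221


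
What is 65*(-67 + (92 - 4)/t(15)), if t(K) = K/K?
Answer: 1365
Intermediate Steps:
t(K) = 1
65*(-67 + (92 - 4)/t(15)) = 65*(-67 + (92 - 4)/1) = 65*(-67 + 88*1) = 65*(-67 + 88) = 65*21 = 1365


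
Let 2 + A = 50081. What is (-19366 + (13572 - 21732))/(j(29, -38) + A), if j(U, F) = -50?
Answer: -27526/50029 ≈ -0.55020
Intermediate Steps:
A = 50079 (A = -2 + 50081 = 50079)
(-19366 + (13572 - 21732))/(j(29, -38) + A) = (-19366 + (13572 - 21732))/(-50 + 50079) = (-19366 - 8160)/50029 = -27526*1/50029 = -27526/50029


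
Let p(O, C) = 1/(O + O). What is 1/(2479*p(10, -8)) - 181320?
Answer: -449492260/2479 ≈ -1.8132e+5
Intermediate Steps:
p(O, C) = 1/(2*O)
1/(2479*p(10, -8)) - 181320 = 1/(2479*((½)/10)) - 181320 = 1/(2479*((½)*(⅒))) - 181320 = 1/(2479*(1/20)) - 181320 = 1/(2479/20) - 181320 = 20/2479 - 181320 = -449492260/2479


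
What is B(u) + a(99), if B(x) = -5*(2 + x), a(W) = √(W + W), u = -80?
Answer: 390 + 3*√22 ≈ 404.07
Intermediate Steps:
a(W) = √2*√W (a(W) = √(2*W) = √2*√W)
B(x) = -10 - 5*x
B(u) + a(99) = (-10 - 5*(-80)) + √2*√99 = (-10 + 400) + √2*(3*√11) = 390 + 3*√22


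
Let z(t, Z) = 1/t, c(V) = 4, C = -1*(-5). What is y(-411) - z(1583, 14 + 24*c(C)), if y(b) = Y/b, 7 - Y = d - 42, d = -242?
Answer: -153688/216871 ≈ -0.70866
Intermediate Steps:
C = 5
Y = 291 (Y = 7 - (-242 - 42) = 7 - 1*(-284) = 7 + 284 = 291)
y(b) = 291/b
y(-411) - z(1583, 14 + 24*c(C)) = 291/(-411) - 1/1583 = 291*(-1/411) - 1*1/1583 = -97/137 - 1/1583 = -153688/216871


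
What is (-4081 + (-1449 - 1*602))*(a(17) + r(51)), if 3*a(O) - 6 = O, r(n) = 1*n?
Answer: -359744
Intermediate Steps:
r(n) = n
a(O) = 2 + O/3
(-4081 + (-1449 - 1*602))*(a(17) + r(51)) = (-4081 + (-1449 - 1*602))*((2 + (⅓)*17) + 51) = (-4081 + (-1449 - 602))*((2 + 17/3) + 51) = (-4081 - 2051)*(23/3 + 51) = -6132*176/3 = -359744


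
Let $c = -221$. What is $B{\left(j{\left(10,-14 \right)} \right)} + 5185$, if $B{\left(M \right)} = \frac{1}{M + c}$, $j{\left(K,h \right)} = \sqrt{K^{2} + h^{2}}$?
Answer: $\frac{251705604}{48545} - \frac{2 \sqrt{74}}{48545} \approx 5185.0$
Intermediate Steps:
$B{\left(M \right)} = \frac{1}{-221 + M}$ ($B{\left(M \right)} = \frac{1}{M - 221} = \frac{1}{-221 + M}$)
$B{\left(j{\left(10,-14 \right)} \right)} + 5185 = \frac{1}{-221 + \sqrt{10^{2} + \left(-14\right)^{2}}} + 5185 = \frac{1}{-221 + \sqrt{100 + 196}} + 5185 = \frac{1}{-221 + \sqrt{296}} + 5185 = \frac{1}{-221 + 2 \sqrt{74}} + 5185 = 5185 + \frac{1}{-221 + 2 \sqrt{74}}$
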